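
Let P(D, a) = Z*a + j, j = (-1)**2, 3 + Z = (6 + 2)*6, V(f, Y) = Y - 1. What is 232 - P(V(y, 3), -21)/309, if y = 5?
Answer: 72632/309 ≈ 235.05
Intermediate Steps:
V(f, Y) = -1 + Y
Z = 45 (Z = -3 + (6 + 2)*6 = -3 + 8*6 = -3 + 48 = 45)
j = 1
P(D, a) = 1 + 45*a (P(D, a) = 45*a + 1 = 1 + 45*a)
232 - P(V(y, 3), -21)/309 = 232 - (1 + 45*(-21))/309 = 232 - (1 - 945)/309 = 232 - (-944)/309 = 232 - 1*(-944/309) = 232 + 944/309 = 72632/309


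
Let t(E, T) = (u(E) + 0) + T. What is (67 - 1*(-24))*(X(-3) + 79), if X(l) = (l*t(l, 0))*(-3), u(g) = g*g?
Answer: 14560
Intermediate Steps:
u(g) = g²
t(E, T) = T + E² (t(E, T) = (E² + 0) + T = E² + T = T + E²)
X(l) = -3*l³ (X(l) = (l*(0 + l²))*(-3) = (l*l²)*(-3) = l³*(-3) = -3*l³)
(67 - 1*(-24))*(X(-3) + 79) = (67 - 1*(-24))*(-3*(-3)³ + 79) = (67 + 24)*(-3*(-27) + 79) = 91*(81 + 79) = 91*160 = 14560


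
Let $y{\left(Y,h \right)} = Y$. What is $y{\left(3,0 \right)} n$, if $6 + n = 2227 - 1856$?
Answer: $1095$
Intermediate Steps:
$n = 365$ ($n = -6 + \left(2227 - 1856\right) = -6 + 371 = 365$)
$y{\left(3,0 \right)} n = 3 \cdot 365 = 1095$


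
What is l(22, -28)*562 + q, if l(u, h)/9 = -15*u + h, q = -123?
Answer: -1810887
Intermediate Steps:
l(u, h) = -135*u + 9*h (l(u, h) = 9*(-15*u + h) = 9*(h - 15*u) = -135*u + 9*h)
l(22, -28)*562 + q = (-135*22 + 9*(-28))*562 - 123 = (-2970 - 252)*562 - 123 = -3222*562 - 123 = -1810764 - 123 = -1810887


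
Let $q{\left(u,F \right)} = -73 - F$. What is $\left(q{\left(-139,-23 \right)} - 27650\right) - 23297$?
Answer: $-50997$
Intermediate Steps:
$\left(q{\left(-139,-23 \right)} - 27650\right) - 23297 = \left(\left(-73 - -23\right) - 27650\right) - 23297 = \left(\left(-73 + 23\right) - 27650\right) - 23297 = \left(-50 - 27650\right) - 23297 = -27700 - 23297 = -50997$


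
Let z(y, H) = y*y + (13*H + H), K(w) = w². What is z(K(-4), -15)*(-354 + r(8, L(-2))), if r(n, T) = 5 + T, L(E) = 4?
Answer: -15870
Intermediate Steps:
z(y, H) = y² + 14*H
z(K(-4), -15)*(-354 + r(8, L(-2))) = (((-4)²)² + 14*(-15))*(-354 + (5 + 4)) = (16² - 210)*(-354 + 9) = (256 - 210)*(-345) = 46*(-345) = -15870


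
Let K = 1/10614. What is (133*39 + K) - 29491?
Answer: -257962655/10614 ≈ -24304.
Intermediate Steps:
K = 1/10614 ≈ 9.4215e-5
(133*39 + K) - 29491 = (133*39 + 1/10614) - 29491 = (5187 + 1/10614) - 29491 = 55054819/10614 - 29491 = -257962655/10614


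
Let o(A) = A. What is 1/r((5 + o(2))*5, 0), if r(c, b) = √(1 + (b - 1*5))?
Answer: -I/2 ≈ -0.5*I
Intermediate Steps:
r(c, b) = √(-4 + b) (r(c, b) = √(1 + (b - 5)) = √(1 + (-5 + b)) = √(-4 + b))
1/r((5 + o(2))*5, 0) = 1/(√(-4 + 0)) = 1/(√(-4)) = 1/(2*I) = -I/2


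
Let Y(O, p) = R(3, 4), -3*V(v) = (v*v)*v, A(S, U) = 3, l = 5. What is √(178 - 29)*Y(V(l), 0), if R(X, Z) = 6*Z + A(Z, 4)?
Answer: 27*√149 ≈ 329.58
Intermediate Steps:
R(X, Z) = 3 + 6*Z (R(X, Z) = 6*Z + 3 = 3 + 6*Z)
V(v) = -v³/3 (V(v) = -v*v*v/3 = -v²*v/3 = -v³/3)
Y(O, p) = 27 (Y(O, p) = 3 + 6*4 = 3 + 24 = 27)
√(178 - 29)*Y(V(l), 0) = √(178 - 29)*27 = √149*27 = 27*√149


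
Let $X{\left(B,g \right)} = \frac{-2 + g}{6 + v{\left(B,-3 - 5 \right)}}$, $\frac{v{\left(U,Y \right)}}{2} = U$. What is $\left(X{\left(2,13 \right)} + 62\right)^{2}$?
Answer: $\frac{398161}{100} \approx 3981.6$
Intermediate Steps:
$v{\left(U,Y \right)} = 2 U$
$X{\left(B,g \right)} = \frac{-2 + g}{6 + 2 B}$
$\left(X{\left(2,13 \right)} + 62\right)^{2} = \left(\frac{-2 + 13}{2 \left(3 + 2\right)} + 62\right)^{2} = \left(\frac{1}{2} \cdot \frac{1}{5} \cdot 11 + 62\right)^{2} = \left(\frac{11}{10} + 62\right)^{2} = \left(\frac{631}{10}\right)^{2} = \frac{398161}{100}$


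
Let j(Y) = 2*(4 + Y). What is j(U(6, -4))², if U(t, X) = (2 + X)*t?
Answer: 256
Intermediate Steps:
U(t, X) = t*(2 + X)
j(Y) = 8 + 2*Y
j(U(6, -4))² = (8 + 2*(6*(2 - 4)))² = (8 + 2*(6*(-2)))² = (8 + 2*(-12))² = (8 - 24)² = (-16)² = 256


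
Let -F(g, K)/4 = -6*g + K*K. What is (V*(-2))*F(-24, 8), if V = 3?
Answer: 4992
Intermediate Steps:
F(g, K) = -4*K² + 24*g (F(g, K) = -4*(-6*g + K*K) = -4*(-6*g + K²) = -4*(K² - 6*g) = -4*K² + 24*g)
(V*(-2))*F(-24, 8) = (3*(-2))*(-4*8² + 24*(-24)) = -6*(-4*64 - 576) = -6*(-256 - 576) = -6*(-832) = 4992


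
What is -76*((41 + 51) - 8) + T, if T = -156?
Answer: -6540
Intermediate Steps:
-76*((41 + 51) - 8) + T = -76*((41 + 51) - 8) - 156 = -76*(92 - 8) - 156 = -76*84 - 156 = -6384 - 156 = -6540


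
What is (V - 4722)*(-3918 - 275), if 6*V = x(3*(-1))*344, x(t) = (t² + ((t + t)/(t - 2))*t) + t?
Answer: 96111946/5 ≈ 1.9222e+7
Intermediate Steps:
x(t) = t + t² + 2*t²/(-2 + t) (x(t) = (t² + ((2*t)/(-2 + t))*t) + t = (t² + (2*t/(-2 + t))*t) + t = (t² + 2*t²/(-2 + t)) + t = t + t² + 2*t²/(-2 + t))
V = 688/5 (V = (((3*(-1))*(-2 + 3*(-1) + (3*(-1))²)/(-2 + 3*(-1)))*344)/6 = (-3*(-2 - 3 + (-3)²)/(-2 - 3)*344)/6 = (-3*(-2 - 3 + 9)/(-5)*344)/6 = (-3*(-⅕)*4*344)/6 = ((12/5)*344)/6 = (⅙)*(4128/5) = 688/5 ≈ 137.60)
(V - 4722)*(-3918 - 275) = (688/5 - 4722)*(-3918 - 275) = -22922/5*(-4193) = 96111946/5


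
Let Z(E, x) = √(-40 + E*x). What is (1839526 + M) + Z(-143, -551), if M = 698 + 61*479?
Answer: 1869443 + √78753 ≈ 1.8697e+6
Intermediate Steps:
M = 29917 (M = 698 + 29219 = 29917)
(1839526 + M) + Z(-143, -551) = (1839526 + 29917) + √(-40 - 143*(-551)) = 1869443 + √(-40 + 78793) = 1869443 + √78753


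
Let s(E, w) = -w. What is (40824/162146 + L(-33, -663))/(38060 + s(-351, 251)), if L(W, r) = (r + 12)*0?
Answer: 2268/340587673 ≈ 6.6591e-6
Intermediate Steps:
L(W, r) = 0 (L(W, r) = (12 + r)*0 = 0)
(40824/162146 + L(-33, -663))/(38060 + s(-351, 251)) = (40824/162146 + 0)/(38060 - 1*251) = (40824*(1/162146) + 0)/(38060 - 251) = (20412/81073 + 0)/37809 = (20412/81073)*(1/37809) = 2268/340587673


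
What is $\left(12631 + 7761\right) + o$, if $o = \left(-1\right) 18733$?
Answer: $1659$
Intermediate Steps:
$o = -18733$
$\left(12631 + 7761\right) + o = \left(12631 + 7761\right) - 18733 = 20392 - 18733 = 1659$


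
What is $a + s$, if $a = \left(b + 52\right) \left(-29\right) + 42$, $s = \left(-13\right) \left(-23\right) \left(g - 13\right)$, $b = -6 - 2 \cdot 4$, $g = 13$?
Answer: $-1060$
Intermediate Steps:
$b = -14$ ($b = -6 - 8 = -14$)
$s = 0$ ($s = \left(-13\right) \left(-23\right) \left(13 - 13\right) = 299 \cdot 0 = 0$)
$a = -1060$ ($a = \left(-14 + 52\right) \left(-29\right) + 42 = 38 \left(-29\right) + 42 = -1102 + 42 = -1060$)
$a + s = -1060 + 0 = -1060$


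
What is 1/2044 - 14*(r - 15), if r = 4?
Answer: 314777/2044 ≈ 154.00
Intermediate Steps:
1/2044 - 14*(r - 15) = 1/2044 - 14*(4 - 15) = 1/2044 - 14*(-11) = 1/2044 - 1*(-154) = 1/2044 + 154 = 314777/2044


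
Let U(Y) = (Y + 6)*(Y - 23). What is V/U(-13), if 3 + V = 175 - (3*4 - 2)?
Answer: 9/14 ≈ 0.64286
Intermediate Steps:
U(Y) = (-23 + Y)*(6 + Y) (U(Y) = (6 + Y)*(-23 + Y) = (-23 + Y)*(6 + Y))
V = 162 (V = -3 + (175 - (3*4 - 2)) = -3 + (175 - (12 - 2)) = -3 + (175 - 1*10) = -3 + (175 - 10) = -3 + 165 = 162)
V/U(-13) = 162/(-138 + (-13)² - 17*(-13)) = 162/(-138 + 169 + 221) = 162/252 = 162*(1/252) = 9/14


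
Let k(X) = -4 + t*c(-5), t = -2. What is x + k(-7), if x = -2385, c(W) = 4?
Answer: -2397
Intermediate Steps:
k(X) = -12 (k(X) = -4 - 2*4 = -4 - 8 = -12)
x + k(-7) = -2385 - 12 = -2397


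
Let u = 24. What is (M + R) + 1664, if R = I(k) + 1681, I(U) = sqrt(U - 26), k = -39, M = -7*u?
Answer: 3177 + I*sqrt(65) ≈ 3177.0 + 8.0623*I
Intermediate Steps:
M = -168 (M = -7*24 = -168)
I(U) = sqrt(-26 + U)
R = 1681 + I*sqrt(65) (R = sqrt(-26 - 39) + 1681 = sqrt(-65) + 1681 = I*sqrt(65) + 1681 = 1681 + I*sqrt(65) ≈ 1681.0 + 8.0623*I)
(M + R) + 1664 = (-168 + (1681 + I*sqrt(65))) + 1664 = (1513 + I*sqrt(65)) + 1664 = 3177 + I*sqrt(65)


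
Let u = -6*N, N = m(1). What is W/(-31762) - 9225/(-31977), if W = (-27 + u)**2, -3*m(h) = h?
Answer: 30335425/112850386 ≈ 0.26881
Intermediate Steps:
m(h) = -h/3
N = -1/3 (N = -1/3*1 = -1/3 ≈ -0.33333)
u = 2 (u = -6*(-1/3) = 2)
W = 625 (W = (-27 + 2)**2 = (-25)**2 = 625)
W/(-31762) - 9225/(-31977) = 625/(-31762) - 9225/(-31977) = 625*(-1/31762) - 9225*(-1/31977) = -625/31762 + 1025/3553 = 30335425/112850386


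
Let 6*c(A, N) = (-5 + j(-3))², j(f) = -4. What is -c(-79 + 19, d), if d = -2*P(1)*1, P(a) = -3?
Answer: -27/2 ≈ -13.500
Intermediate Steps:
d = 6 (d = -2*(-3)*1 = 6*1 = 6)
c(A, N) = 27/2 (c(A, N) = (-5 - 4)²/6 = (⅙)*(-9)² = (⅙)*81 = 27/2)
-c(-79 + 19, d) = -1*27/2 = -27/2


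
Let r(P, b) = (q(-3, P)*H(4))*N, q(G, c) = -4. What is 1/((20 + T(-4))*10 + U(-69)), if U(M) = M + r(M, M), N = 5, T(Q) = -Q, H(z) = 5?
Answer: 1/71 ≈ 0.014085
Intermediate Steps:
r(P, b) = -100 (r(P, b) = -4*5*5 = -20*5 = -100)
U(M) = -100 + M (U(M) = M - 100 = -100 + M)
1/((20 + T(-4))*10 + U(-69)) = 1/((20 - 1*(-4))*10 + (-100 - 69)) = 1/((20 + 4)*10 - 169) = 1/(24*10 - 169) = 1/(240 - 169) = 1/71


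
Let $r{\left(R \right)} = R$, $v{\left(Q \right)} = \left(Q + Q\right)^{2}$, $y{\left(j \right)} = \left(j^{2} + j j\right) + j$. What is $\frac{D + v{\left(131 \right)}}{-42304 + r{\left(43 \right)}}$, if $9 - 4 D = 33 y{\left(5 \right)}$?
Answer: $- \frac{136385}{84522} \approx -1.6136$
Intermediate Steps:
$y{\left(j \right)} = j + 2 j^{2}$ ($y{\left(j \right)} = \left(j^{2} + j^{2}\right) + j = 2 j^{2} + j = j + 2 j^{2}$)
$v{\left(Q \right)} = 4 Q^{2}$ ($v{\left(Q \right)} = \left(2 Q\right)^{2} = 4 Q^{2}$)
$D = - \frac{903}{2}$ ($D = \frac{9}{4} - \frac{33 \cdot 5 \left(1 + 2 \cdot 5\right)}{4} = \frac{9}{4} - \frac{33 \cdot 5 \left(1 + 10\right)}{4} = \frac{9}{4} - \frac{33 \cdot 5 \cdot 11}{4} = \frac{9}{4} - \frac{33 \cdot 55}{4} = \frac{9}{4} - \frac{1815}{4} = - \frac{903}{2} \approx -451.5$)
$\frac{D + v{\left(131 \right)}}{-42304 + r{\left(43 \right)}} = \frac{- \frac{903}{2} + 4 \cdot 131^{2}}{-42304 + 43} = \frac{- \frac{903}{2} + 4 \cdot 17161}{-42261} = \left(- \frac{903}{2} + 68644\right) \left(- \frac{1}{42261}\right) = \frac{136385}{2} \left(- \frac{1}{42261}\right) = - \frac{136385}{84522}$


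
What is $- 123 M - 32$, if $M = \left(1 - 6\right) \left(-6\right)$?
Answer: $-3722$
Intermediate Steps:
$M = 30$ ($M = \left(-5\right) \left(-6\right) = 30$)
$- 123 M - 32 = \left(-123\right) 30 - 32 = -3690 - 32 = -3722$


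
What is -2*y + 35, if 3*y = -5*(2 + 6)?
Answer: 185/3 ≈ 61.667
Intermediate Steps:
y = -40/3 (y = (-5*(2 + 6))/3 = (-5*8)/3 = (1/3)*(-40) = -40/3 ≈ -13.333)
-2*y + 35 = -2*(-40/3) + 35 = 80/3 + 35 = 185/3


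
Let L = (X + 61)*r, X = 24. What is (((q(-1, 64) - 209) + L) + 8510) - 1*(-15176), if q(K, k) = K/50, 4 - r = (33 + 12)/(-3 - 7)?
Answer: 604987/25 ≈ 24199.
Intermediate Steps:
r = 17/2 (r = 4 - (33 + 12)/(-3 - 7) = 4 - 45/(-10) = 4 - 45*(-1)/10 = 4 - 1*(-9/2) = 4 + 9/2 = 17/2 ≈ 8.5000)
q(K, k) = K/50 (q(K, k) = K*(1/50) = K/50)
L = 1445/2 (L = (24 + 61)*(17/2) = 85*(17/2) = 1445/2 ≈ 722.50)
(((q(-1, 64) - 209) + L) + 8510) - 1*(-15176) = ((((1/50)*(-1) - 209) + 1445/2) + 8510) - 1*(-15176) = (((-1/50 - 209) + 1445/2) + 8510) + 15176 = ((-10451/50 + 1445/2) + 8510) + 15176 = (12837/25 + 8510) + 15176 = 225587/25 + 15176 = 604987/25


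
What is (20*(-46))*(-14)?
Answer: 12880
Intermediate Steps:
(20*(-46))*(-14) = -920*(-14) = 12880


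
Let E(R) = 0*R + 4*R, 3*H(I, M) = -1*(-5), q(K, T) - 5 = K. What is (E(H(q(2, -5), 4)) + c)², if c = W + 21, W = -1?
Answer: 6400/9 ≈ 711.11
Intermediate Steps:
q(K, T) = 5 + K
H(I, M) = 5/3 (H(I, M) = (-1*(-5))/3 = (⅓)*5 = 5/3)
E(R) = 4*R (E(R) = 0 + 4*R = 4*R)
c = 20 (c = -1 + 21 = 20)
(E(H(q(2, -5), 4)) + c)² = (4*(5/3) + 20)² = (20/3 + 20)² = (80/3)² = 6400/9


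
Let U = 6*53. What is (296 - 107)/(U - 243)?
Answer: 63/25 ≈ 2.5200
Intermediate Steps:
U = 318
(296 - 107)/(U - 243) = (296 - 107)/(318 - 243) = 189/75 = 189*(1/75) = 63/25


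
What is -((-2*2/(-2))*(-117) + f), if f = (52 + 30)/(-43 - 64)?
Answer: 25120/107 ≈ 234.77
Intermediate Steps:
f = -82/107 (f = 82/(-107) = 82*(-1/107) = -82/107 ≈ -0.76636)
-((-2*2/(-2))*(-117) + f) = -((-2*2/(-2))*(-117) - 82/107) = -(-4*(-½)*(-117) - 82/107) = -(2*(-117) - 82/107) = -(-234 - 82/107) = -1*(-25120/107) = 25120/107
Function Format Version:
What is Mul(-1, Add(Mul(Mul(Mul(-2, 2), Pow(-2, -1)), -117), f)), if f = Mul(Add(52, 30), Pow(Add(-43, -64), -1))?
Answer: Rational(25120, 107) ≈ 234.77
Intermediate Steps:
f = Rational(-82, 107) (f = Mul(82, Pow(-107, -1)) = Mul(82, Rational(-1, 107)) = Rational(-82, 107) ≈ -0.76636)
Mul(-1, Add(Mul(Mul(Mul(-2, 2), Pow(-2, -1)), -117), f)) = Mul(-1, Add(Mul(Mul(Mul(-2, 2), Pow(-2, -1)), -117), Rational(-82, 107))) = Mul(-1, Add(Mul(Mul(-4, Rational(-1, 2)), -117), Rational(-82, 107))) = Mul(-1, Add(Mul(2, -117), Rational(-82, 107))) = Mul(-1, Add(-234, Rational(-82, 107))) = Mul(-1, Rational(-25120, 107)) = Rational(25120, 107)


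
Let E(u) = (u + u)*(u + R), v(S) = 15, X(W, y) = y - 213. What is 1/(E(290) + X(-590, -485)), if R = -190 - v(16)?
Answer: 1/48602 ≈ 2.0575e-5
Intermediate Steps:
X(W, y) = -213 + y
R = -205 (R = -190 - 1*15 = -190 - 15 = -205)
E(u) = 2*u*(-205 + u) (E(u) = (u + u)*(u - 205) = (2*u)*(-205 + u) = 2*u*(-205 + u))
1/(E(290) + X(-590, -485)) = 1/(2*290*(-205 + 290) + (-213 - 485)) = 1/(2*290*85 - 698) = 1/(49300 - 698) = 1/48602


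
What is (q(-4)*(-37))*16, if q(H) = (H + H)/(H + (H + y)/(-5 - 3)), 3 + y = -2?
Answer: -37888/23 ≈ -1647.3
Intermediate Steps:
y = -5 (y = -3 - 2 = -5)
q(H) = 2*H/(5/8 + 7*H/8) (q(H) = (H + H)/(H + (H - 5)/(-5 - 3)) = (2*H)/(H + (-5 + H)/(-8)) = (2*H)/(H + (-5 + H)*(-⅛)) = (2*H)/(H + (5/8 - H/8)) = (2*H)/(5/8 + 7*H/8) = 2*H/(5/8 + 7*H/8))
(q(-4)*(-37))*16 = ((16*(-4)/(5 + 7*(-4)))*(-37))*16 = ((16*(-4)/(5 - 28))*(-37))*16 = ((16*(-4)/(-23))*(-37))*16 = ((16*(-4)*(-1/23))*(-37))*16 = ((64/23)*(-37))*16 = -2368/23*16 = -37888/23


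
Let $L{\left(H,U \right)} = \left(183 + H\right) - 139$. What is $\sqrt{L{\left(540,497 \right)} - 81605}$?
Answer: $i \sqrt{81021} \approx 284.64 i$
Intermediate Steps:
$L{\left(H,U \right)} = 44 + H$
$\sqrt{L{\left(540,497 \right)} - 81605} = \sqrt{\left(44 + 540\right) - 81605} = \sqrt{584 - 81605} = \sqrt{-81021} = i \sqrt{81021}$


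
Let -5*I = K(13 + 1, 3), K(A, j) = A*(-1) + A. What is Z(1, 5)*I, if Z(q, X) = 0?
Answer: 0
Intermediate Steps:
K(A, j) = 0 (K(A, j) = -A + A = 0)
I = 0 (I = -⅕*0 = 0)
Z(1, 5)*I = 0*0 = 0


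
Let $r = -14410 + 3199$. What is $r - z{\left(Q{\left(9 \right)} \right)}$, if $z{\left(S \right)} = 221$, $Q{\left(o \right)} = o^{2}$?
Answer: $-11432$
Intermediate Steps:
$r = -11211$
$r - z{\left(Q{\left(9 \right)} \right)} = -11211 - 221 = -11432$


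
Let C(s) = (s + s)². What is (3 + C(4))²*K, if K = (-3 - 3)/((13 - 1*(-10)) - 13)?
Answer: -13467/5 ≈ -2693.4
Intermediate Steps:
C(s) = 4*s² (C(s) = (2*s)² = 4*s²)
K = -⅗ (K = -6/((13 + 10) - 13) = -6/(23 - 13) = -6/10 = -6*⅒ = -⅗ ≈ -0.60000)
(3 + C(4))²*K = (3 + 4*4²)²*(-⅗) = (3 + 4*16)²*(-⅗) = (3 + 64)²*(-⅗) = 67²*(-⅗) = 4489*(-⅗) = -13467/5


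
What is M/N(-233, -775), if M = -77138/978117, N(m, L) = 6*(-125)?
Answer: 38569/366793875 ≈ 0.00010515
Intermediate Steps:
N(m, L) = -750
M = -77138/978117 (M = -77138*1/978117 = -77138/978117 ≈ -0.078864)
M/N(-233, -775) = -77138/978117/(-750) = -77138/978117*(-1/750) = 38569/366793875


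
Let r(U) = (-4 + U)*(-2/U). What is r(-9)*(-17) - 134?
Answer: -764/9 ≈ -84.889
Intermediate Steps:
r(U) = -2*(-4 + U)/U
r(-9)*(-17) - 134 = (-2 + 8/(-9))*(-17) - 134 = (-2 + 8*(-⅑))*(-17) - 134 = (-2 - 8/9)*(-17) - 134 = -26/9*(-17) - 134 = 442/9 - 134 = -764/9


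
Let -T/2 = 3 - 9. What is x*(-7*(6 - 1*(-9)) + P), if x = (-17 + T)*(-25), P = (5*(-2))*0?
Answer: -13125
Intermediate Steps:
T = 12 (T = -2*(3 - 9) = -2*(-6) = 12)
P = 0 (P = -10*0 = 0)
x = 125 (x = (-17 + 12)*(-25) = -5*(-25) = 125)
x*(-7*(6 - 1*(-9)) + P) = 125*(-7*(6 - 1*(-9)) + 0) = 125*(-7*(6 + 9) + 0) = 125*(-7*15 + 0) = 125*(-105 + 0) = 125*(-105) = -13125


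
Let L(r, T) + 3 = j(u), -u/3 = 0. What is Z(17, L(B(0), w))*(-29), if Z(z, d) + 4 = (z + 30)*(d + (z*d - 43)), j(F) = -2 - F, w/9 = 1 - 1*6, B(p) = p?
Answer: 181395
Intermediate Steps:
u = 0 (u = -3*0 = 0)
w = -45 (w = 9*(1 - 1*6) = 9*(1 - 6) = 9*(-5) = -45)
L(r, T) = -5 (L(r, T) = -3 + (-2 - 1*0) = -3 + (-2 + 0) = -3 - 2 = -5)
Z(z, d) = -4 + (30 + z)*(-43 + d + d*z) (Z(z, d) = -4 + (z + 30)*(d + (z*d - 43)) = -4 + (30 + z)*(d + (d*z - 43)) = -4 + (30 + z)*(d + (-43 + d*z)) = -4 + (30 + z)*(-43 + d + d*z))
Z(17, L(B(0), w))*(-29) = (-1294 - 43*17 + 30*(-5) - 5*17**2 + 31*(-5)*17)*(-29) = (-1294 - 731 - 150 - 5*289 - 2635)*(-29) = (-1294 - 731 - 150 - 1445 - 2635)*(-29) = -6255*(-29) = 181395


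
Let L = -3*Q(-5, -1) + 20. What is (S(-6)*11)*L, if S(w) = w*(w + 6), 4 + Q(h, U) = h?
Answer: 0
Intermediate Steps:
Q(h, U) = -4 + h
S(w) = w*(6 + w)
L = 47 (L = -3*(-4 - 5) + 20 = -3*(-9) + 20 = 27 + 20 = 47)
(S(-6)*11)*L = (-6*(6 - 6)*11)*47 = (-6*0*11)*47 = (0*11)*47 = 0*47 = 0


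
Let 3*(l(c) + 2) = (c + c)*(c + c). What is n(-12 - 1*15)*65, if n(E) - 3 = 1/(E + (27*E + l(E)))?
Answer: 41795/214 ≈ 195.30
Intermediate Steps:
l(c) = -2 + 4*c**2/3 (l(c) = -2 + ((c + c)*(c + c))/3 = -2 + ((2*c)*(2*c))/3 = -2 + (4*c**2)/3 = -2 + 4*c**2/3)
n(E) = 3 + 1/(-2 + 28*E + 4*E**2/3) (n(E) = 3 + 1/(E + (27*E + (-2 + 4*E**2/3))) = 3 + 1/(E + (-2 + 27*E + 4*E**2/3)) = 3 + 1/(-2 + 28*E + 4*E**2/3))
n(-12 - 1*15)*65 = (3*(-5 + 4*(-12 - 1*15)**2 + 84*(-12 - 1*15))/(2*(-3 + 2*(-12 - 1*15)**2 + 42*(-12 - 1*15))))*65 = (3*(-5 + 4*(-12 - 15)**2 + 84*(-12 - 15))/(2*(-3 + 2*(-12 - 15)**2 + 42*(-12 - 15))))*65 = (3*(-5 + 4*(-27)**2 + 84*(-27))/(2*(-3 + 2*(-27)**2 + 42*(-27))))*65 = (3*(-5 + 4*729 - 2268)/(2*(-3 + 2*729 - 1134)))*65 = (3*(-5 + 2916 - 2268)/(2*(-3 + 1458 - 1134)))*65 = ((3/2)*643/321)*65 = ((3/2)*(1/321)*643)*65 = (643/214)*65 = 41795/214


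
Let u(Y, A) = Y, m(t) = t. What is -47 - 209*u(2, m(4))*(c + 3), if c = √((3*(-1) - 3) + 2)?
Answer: -1301 - 836*I ≈ -1301.0 - 836.0*I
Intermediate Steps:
c = 2*I (c = √((-3 - 3) + 2) = √(-6 + 2) = √(-4) = 2*I ≈ 2.0*I)
-47 - 209*u(2, m(4))*(c + 3) = -47 - 418*(2*I + 3) = -47 - 418*(3 + 2*I) = -47 - 209*(6 + 4*I) = -47 + (-1254 - 836*I) = -1301 - 836*I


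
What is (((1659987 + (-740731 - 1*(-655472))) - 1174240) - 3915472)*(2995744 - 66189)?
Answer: -10297338952120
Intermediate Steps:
(((1659987 + (-740731 - 1*(-655472))) - 1174240) - 3915472)*(2995744 - 66189) = (((1659987 + (-740731 + 655472)) - 1174240) - 3915472)*2929555 = (((1659987 - 85259) - 1174240) - 3915472)*2929555 = ((1574728 - 1174240) - 3915472)*2929555 = (400488 - 3915472)*2929555 = -3514984*2929555 = -10297338952120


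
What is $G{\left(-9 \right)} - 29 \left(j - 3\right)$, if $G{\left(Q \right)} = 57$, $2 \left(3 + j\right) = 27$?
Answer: $- \frac{321}{2} \approx -160.5$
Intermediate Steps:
$j = \frac{21}{2}$ ($j = -3 + \frac{1}{2} \cdot 27 = -3 + \frac{27}{2} = \frac{21}{2} \approx 10.5$)
$G{\left(-9 \right)} - 29 \left(j - 3\right) = 57 - 29 \left(\frac{21}{2} - 3\right) = 57 - \frac{435}{2} = - \frac{321}{2}$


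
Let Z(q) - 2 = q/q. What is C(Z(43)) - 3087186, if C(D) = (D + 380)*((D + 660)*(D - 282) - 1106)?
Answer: -74356975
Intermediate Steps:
Z(q) = 3 (Z(q) = 2 + q/q = 2 + 1 = 3)
C(D) = (-1106 + (-282 + D)*(660 + D))*(380 + D) (C(D) = (380 + D)*((660 + D)*(-282 + D) - 1106) = (380 + D)*((-282 + D)*(660 + D) - 1106) = (380 + D)*(-1106 + (-282 + D)*(660 + D)) = (-1106 + (-282 + D)*(660 + D))*(380 + D))
C(Z(43)) - 3087186 = (-71145880 + 3**3 - 43586*3 + 758*3**2) - 3087186 = (-71145880 + 27 - 130758 + 758*9) - 3087186 = (-71145880 + 27 - 130758 + 6822) - 3087186 = -71269789 - 3087186 = -74356975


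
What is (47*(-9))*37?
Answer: -15651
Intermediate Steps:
(47*(-9))*37 = -423*37 = -15651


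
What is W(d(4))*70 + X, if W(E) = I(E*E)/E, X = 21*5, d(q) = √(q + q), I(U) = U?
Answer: 105 + 140*√2 ≈ 302.99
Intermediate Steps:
d(q) = √2*√q (d(q) = √(2*q) = √2*√q)
X = 105
W(E) = E (W(E) = (E*E)/E = E²/E = E)
W(d(4))*70 + X = (√2*√4)*70 + 105 = (√2*2)*70 + 105 = (2*√2)*70 + 105 = 140*√2 + 105 = 105 + 140*√2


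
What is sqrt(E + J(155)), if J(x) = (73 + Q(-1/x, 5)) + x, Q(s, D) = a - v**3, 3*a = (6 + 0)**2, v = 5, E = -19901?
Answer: I*sqrt(19786) ≈ 140.66*I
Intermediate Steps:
a = 12 (a = (6 + 0)**2/3 = (1/3)*6**2 = (1/3)*36 = 12)
Q(s, D) = -113 (Q(s, D) = 12 - 1*5**3 = 12 - 1*125 = 12 - 125 = -113)
J(x) = -40 + x (J(x) = (73 - 113) + x = -40 + x)
sqrt(E + J(155)) = sqrt(-19901 + (-40 + 155)) = sqrt(-19901 + 115) = sqrt(-19786) = I*sqrt(19786)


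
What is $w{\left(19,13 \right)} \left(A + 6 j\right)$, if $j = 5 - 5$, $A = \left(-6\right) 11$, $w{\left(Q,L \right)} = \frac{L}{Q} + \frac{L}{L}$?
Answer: $- \frac{2112}{19} \approx -111.16$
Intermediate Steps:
$w{\left(Q,L \right)} = 1 + \frac{L}{Q}$ ($w{\left(Q,L \right)} = \frac{L}{Q} + 1 = 1 + \frac{L}{Q}$)
$A = -66$
$j = 0$
$w{\left(19,13 \right)} \left(A + 6 j\right) = \frac{13 + 19}{19} \left(-66 + 6 \cdot 0\right) = \frac{1}{19} \cdot 32 \left(-66 + 0\right) = \frac{32}{19} \left(-66\right) = - \frac{2112}{19}$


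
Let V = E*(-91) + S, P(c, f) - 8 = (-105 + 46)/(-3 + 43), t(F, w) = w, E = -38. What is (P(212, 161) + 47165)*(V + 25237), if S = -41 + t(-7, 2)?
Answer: 6758736102/5 ≈ 1.3517e+9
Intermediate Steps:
S = -39 (S = -41 + 2 = -39)
P(c, f) = 261/40 (P(c, f) = 8 + (-105 + 46)/(-3 + 43) = 8 - 59/40 = 261/40)
V = 3419 (V = -38*(-91) - 39 = 3458 - 39 = 3419)
(P(212, 161) + 47165)*(V + 25237) = (261/40 + 47165)*(3419 + 25237) = (1886861/40)*28656 = 6758736102/5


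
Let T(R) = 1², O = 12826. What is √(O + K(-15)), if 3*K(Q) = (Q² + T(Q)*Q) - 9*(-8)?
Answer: 2*√3230 ≈ 113.67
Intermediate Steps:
T(R) = 1
K(Q) = 24 + Q/3 + Q²/3 (K(Q) = ((Q² + 1*Q) - 9*(-8))/3 = ((Q² + Q) + 72)/3 = ((Q + Q²) + 72)/3 = (72 + Q + Q²)/3 = 24 + Q/3 + Q²/3)
√(O + K(-15)) = √(12826 + (24 + (⅓)*(-15) + (⅓)*(-15)²)) = √(12826 + (24 - 5 + (⅓)*225)) = √(12826 + (24 - 5 + 75)) = √(12826 + 94) = √12920 = 2*√3230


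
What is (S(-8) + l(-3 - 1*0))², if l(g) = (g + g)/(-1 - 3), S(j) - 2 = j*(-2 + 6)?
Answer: 3249/4 ≈ 812.25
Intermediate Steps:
S(j) = 2 + 4*j (S(j) = 2 + j*(-2 + 6) = 2 + j*4 = 2 + 4*j)
l(g) = -g/2 (l(g) = (2*g)/(-4) = (2*g)*(-¼) = -g/2)
(S(-8) + l(-3 - 1*0))² = ((2 + 4*(-8)) - (-3 - 1*0)/2)² = ((2 - 32) - (-3 + 0)/2)² = (-30 - ½*(-3))² = (-30 + 3/2)² = (-57/2)² = 3249/4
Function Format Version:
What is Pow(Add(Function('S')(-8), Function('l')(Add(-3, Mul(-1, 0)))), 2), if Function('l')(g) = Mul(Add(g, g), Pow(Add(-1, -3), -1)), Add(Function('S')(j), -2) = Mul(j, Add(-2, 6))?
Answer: Rational(3249, 4) ≈ 812.25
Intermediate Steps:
Function('S')(j) = Add(2, Mul(4, j)) (Function('S')(j) = Add(2, Mul(j, Add(-2, 6))) = Add(2, Mul(j, 4)) = Add(2, Mul(4, j)))
Function('l')(g) = Mul(Rational(-1, 2), g) (Function('l')(g) = Mul(Mul(2, g), Pow(-4, -1)) = Mul(Mul(2, g), Rational(-1, 4)) = Mul(Rational(-1, 2), g))
Pow(Add(Function('S')(-8), Function('l')(Add(-3, Mul(-1, 0)))), 2) = Pow(Add(Add(2, Mul(4, -8)), Mul(Rational(-1, 2), Add(-3, Mul(-1, 0)))), 2) = Pow(Add(Add(2, -32), Mul(Rational(-1, 2), Add(-3, 0))), 2) = Pow(Add(-30, Mul(Rational(-1, 2), -3)), 2) = Pow(Add(-30, Rational(3, 2)), 2) = Pow(Rational(-57, 2), 2) = Rational(3249, 4)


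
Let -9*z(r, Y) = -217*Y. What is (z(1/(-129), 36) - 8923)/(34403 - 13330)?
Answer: -8055/21073 ≈ -0.38224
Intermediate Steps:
z(r, Y) = 217*Y/9 (z(r, Y) = -(-217)*Y/9 = 217*Y/9)
(z(1/(-129), 36) - 8923)/(34403 - 13330) = ((217/9)*36 - 8923)/(34403 - 13330) = (868 - 8923)/21073 = -8055*1/21073 = -8055/21073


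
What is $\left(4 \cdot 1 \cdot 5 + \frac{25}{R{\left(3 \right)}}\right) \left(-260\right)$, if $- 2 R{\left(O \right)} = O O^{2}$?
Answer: $- \frac{127400}{27} \approx -4718.5$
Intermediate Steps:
$R{\left(O \right)} = - \frac{O^{3}}{2}$ ($R{\left(O \right)} = - \frac{O O^{2}}{2} = - \frac{O^{3}}{2}$)
$\left(4 \cdot 1 \cdot 5 + \frac{25}{R{\left(3 \right)}}\right) \left(-260\right) = \left(4 \cdot 1 \cdot 5 + \frac{25}{\left(- \frac{1}{2}\right) 3^{3}}\right) \left(-260\right) = \left(4 \cdot 5 + \frac{25}{\left(- \frac{1}{2}\right) 27}\right) \left(-260\right) = \left(20 + \frac{25}{- \frac{27}{2}}\right) \left(-260\right) = \left(20 + 25 \left(- \frac{2}{27}\right)\right) \left(-260\right) = \left(20 - \frac{50}{27}\right) \left(-260\right) = \frac{490}{27} \left(-260\right) = - \frac{127400}{27}$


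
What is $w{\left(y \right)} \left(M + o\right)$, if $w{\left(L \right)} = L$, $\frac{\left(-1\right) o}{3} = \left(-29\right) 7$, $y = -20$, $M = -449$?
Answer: $-3200$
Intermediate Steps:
$o = 609$ ($o = - 3 \left(\left(-29\right) 7\right) = \left(-3\right) \left(-203\right) = 609$)
$w{\left(y \right)} \left(M + o\right) = - 20 \left(-449 + 609\right) = \left(-20\right) 160 = -3200$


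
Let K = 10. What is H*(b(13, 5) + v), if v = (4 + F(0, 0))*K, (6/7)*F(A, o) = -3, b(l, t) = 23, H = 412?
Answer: 11536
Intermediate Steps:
F(A, o) = -7/2 (F(A, o) = (7/6)*(-3) = -7/2)
v = 5 (v = (4 - 7/2)*10 = (1/2)*10 = 5)
H*(b(13, 5) + v) = 412*(23 + 5) = 412*28 = 11536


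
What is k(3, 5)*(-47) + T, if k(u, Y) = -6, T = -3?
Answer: 279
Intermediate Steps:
k(3, 5)*(-47) + T = -6*(-47) - 3 = 282 - 3 = 279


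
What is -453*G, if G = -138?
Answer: 62514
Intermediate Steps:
-453*G = -453*(-138) = 62514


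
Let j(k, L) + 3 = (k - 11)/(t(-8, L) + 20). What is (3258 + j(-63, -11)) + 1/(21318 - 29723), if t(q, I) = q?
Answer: 163838659/50430 ≈ 3248.8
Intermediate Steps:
j(k, L) = -47/12 + k/12 (j(k, L) = -3 + (k - 11)/(-8 + 20) = -3 + (-11 + k)/12 = -3 + (-11 + k)*(1/12) = -3 + (-11/12 + k/12) = -47/12 + k/12)
(3258 + j(-63, -11)) + 1/(21318 - 29723) = (3258 + (-47/12 + (1/12)*(-63))) + 1/(21318 - 29723) = (3258 + (-47/12 - 21/4)) + 1/(-8405) = (3258 - 55/6) - 1/8405 = 19493/6 - 1/8405 = 163838659/50430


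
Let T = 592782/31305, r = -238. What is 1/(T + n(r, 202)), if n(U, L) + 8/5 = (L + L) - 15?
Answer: 10435/4240113 ≈ 0.0024610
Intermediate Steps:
n(U, L) = -83/5 + 2*L (n(U, L) = -8/5 + ((L + L) - 15) = -8/5 + (2*L - 15) = -8/5 + (-15 + 2*L) = -83/5 + 2*L)
T = 197594/10435 (T = 592782*(1/31305) = 197594/10435 ≈ 18.936)
1/(T + n(r, 202)) = 1/(197594/10435 + (-83/5 + 2*202)) = 1/(197594/10435 + (-83/5 + 404)) = 1/(197594/10435 + 1937/5) = 1/(4240113/10435) = 10435/4240113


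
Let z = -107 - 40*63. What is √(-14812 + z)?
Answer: I*√17439 ≈ 132.06*I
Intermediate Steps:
z = -2627 (z = -107 - 2520 = -2627)
√(-14812 + z) = √(-14812 - 2627) = √(-17439) = I*√17439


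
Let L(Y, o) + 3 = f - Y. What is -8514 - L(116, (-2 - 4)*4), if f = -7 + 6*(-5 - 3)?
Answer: -8340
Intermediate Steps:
f = -55 (f = -7 + 6*(-8) = -7 - 48 = -55)
L(Y, o) = -58 - Y (L(Y, o) = -3 + (-55 - Y) = -58 - Y)
-8514 - L(116, (-2 - 4)*4) = -8514 - (-58 - 1*116) = -8514 - (-58 - 116) = -8514 - 1*(-174) = -8514 + 174 = -8340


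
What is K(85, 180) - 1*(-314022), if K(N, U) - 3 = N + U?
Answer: 314290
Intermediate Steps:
K(N, U) = 3 + N + U (K(N, U) = 3 + (N + U) = 3 + N + U)
K(85, 180) - 1*(-314022) = (3 + 85 + 180) - 1*(-314022) = 268 + 314022 = 314290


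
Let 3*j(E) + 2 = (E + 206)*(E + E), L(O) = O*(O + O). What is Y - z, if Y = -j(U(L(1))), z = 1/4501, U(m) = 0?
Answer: 8999/13503 ≈ 0.66644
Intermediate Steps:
L(O) = 2*O² (L(O) = O*(2*O) = 2*O²)
j(E) = -⅔ + 2*E*(206 + E)/3 (j(E) = -⅔ + ((E + 206)*(E + E))/3 = -⅔ + ((206 + E)*(2*E))/3 = -⅔ + (2*E*(206 + E))/3 = -⅔ + 2*E*(206 + E)/3)
z = 1/4501 ≈ 0.00022217
Y = ⅔ (Y = -(-⅔ + (⅔)*0² + (412/3)*0) = -(-⅔ + (⅔)*0 + 0) = -(-⅔ + 0 + 0) = -1*(-⅔) = ⅔ ≈ 0.66667)
Y - z = ⅔ - 1*1/4501 = ⅔ - 1/4501 = 8999/13503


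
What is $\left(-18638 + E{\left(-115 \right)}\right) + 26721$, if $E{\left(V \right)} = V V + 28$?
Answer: $21336$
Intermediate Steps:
$E{\left(V \right)} = 28 + V^{2}$ ($E{\left(V \right)} = V^{2} + 28 = 28 + V^{2}$)
$\left(-18638 + E{\left(-115 \right)}\right) + 26721 = \left(-18638 + \left(28 + \left(-115\right)^{2}\right)\right) + 26721 = \left(-18638 + \left(28 + 13225\right)\right) + 26721 = \left(-18638 + 13253\right) + 26721 = -5385 + 26721 = 21336$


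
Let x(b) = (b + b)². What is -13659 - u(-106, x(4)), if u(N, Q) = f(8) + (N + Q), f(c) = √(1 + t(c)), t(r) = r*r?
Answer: -13617 - √65 ≈ -13625.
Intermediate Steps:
t(r) = r²
x(b) = 4*b² (x(b) = (2*b)² = 4*b²)
f(c) = √(1 + c²)
u(N, Q) = N + Q + √65 (u(N, Q) = √(1 + 8²) + (N + Q) = √(1 + 64) + (N + Q) = √65 + (N + Q) = N + Q + √65)
-13659 - u(-106, x(4)) = -13659 - (-106 + 4*4² + √65) = -13659 - (-106 + 4*16 + √65) = -13659 - (-106 + 64 + √65) = -13659 - (-42 + √65) = -13659 + (42 - √65) = -13617 - √65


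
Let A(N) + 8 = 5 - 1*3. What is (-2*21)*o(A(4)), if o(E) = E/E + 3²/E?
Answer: 21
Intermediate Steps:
A(N) = -6 (A(N) = -8 + (5 - 1*3) = -8 + (5 - 3) = -8 + 2 = -6)
o(E) = 1 + 9/E
(-2*21)*o(A(4)) = (-2*21)*((9 - 6)/(-6)) = -(-7)*3 = -42*(-½) = 21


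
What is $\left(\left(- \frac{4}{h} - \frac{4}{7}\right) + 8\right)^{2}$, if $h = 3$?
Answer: $\frac{16384}{441} \approx 37.152$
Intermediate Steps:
$\left(\left(- \frac{4}{h} - \frac{4}{7}\right) + 8\right)^{2} = \left(\left(- \frac{4}{3} - \frac{4}{7}\right) + 8\right)^{2} = \left(- \frac{40}{21} + 8\right)^{2} = \left(\frac{128}{21}\right)^{2} = \frac{16384}{441}$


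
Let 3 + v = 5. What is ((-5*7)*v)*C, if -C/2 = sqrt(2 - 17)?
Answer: 140*I*sqrt(15) ≈ 542.22*I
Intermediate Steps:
v = 2 (v = -3 + 5 = 2)
C = -2*I*sqrt(15) (C = -2*sqrt(2 - 17) = -2*I*sqrt(15) ≈ -7.746*I)
((-5*7)*v)*C = (-5*7*2)*(-2*I*sqrt(15)) = (-35*2)*(-2*I*sqrt(15)) = -(-140)*I*sqrt(15) = 140*I*sqrt(15)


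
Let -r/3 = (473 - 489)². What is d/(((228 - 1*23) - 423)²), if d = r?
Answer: -192/11881 ≈ -0.016160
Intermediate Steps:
r = -768 (r = -3*(473 - 489)² = -3*(-16)² = -3*256 = -768)
d = -768
d/(((228 - 1*23) - 423)²) = -768/((228 - 1*23) - 423)² = -768/((228 - 23) - 423)² = -768/(205 - 423)² = -768/((-218)²) = -768/47524 = -768*1/47524 = -192/11881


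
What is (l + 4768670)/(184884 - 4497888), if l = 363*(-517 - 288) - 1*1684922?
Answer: -930511/1437668 ≈ -0.64724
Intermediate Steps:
l = -1977137 (l = 363*(-805) - 1684922 = -292215 - 1684922 = -1977137)
(l + 4768670)/(184884 - 4497888) = (-1977137 + 4768670)/(184884 - 4497888) = 2791533/(-4313004) = 2791533*(-1/4313004) = -930511/1437668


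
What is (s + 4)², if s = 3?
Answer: 49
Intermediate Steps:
(s + 4)² = (3 + 4)² = 7² = 49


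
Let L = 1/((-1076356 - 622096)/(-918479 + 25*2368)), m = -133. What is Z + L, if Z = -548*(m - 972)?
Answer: 1028481483359/1698452 ≈ 6.0554e+5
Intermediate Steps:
Z = 605540 (Z = -548*(-133 - 972) = -548*(-1105) = 605540)
L = 859279/1698452 (L = 1/(-1698452/(-918479 + 59200)) = 1/(-1698452/(-859279)) = 1/(-1698452*(-1/859279)) = 1/(1698452/859279) = 859279/1698452 ≈ 0.50592)
Z + L = 605540 + 859279/1698452 = 1028481483359/1698452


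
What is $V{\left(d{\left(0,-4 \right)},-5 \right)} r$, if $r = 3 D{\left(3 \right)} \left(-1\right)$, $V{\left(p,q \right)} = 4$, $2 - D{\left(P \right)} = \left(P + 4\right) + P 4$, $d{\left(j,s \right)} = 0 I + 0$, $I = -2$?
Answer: $204$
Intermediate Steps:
$d{\left(j,s \right)} = 0$ ($d{\left(j,s \right)} = 0 \left(-2\right) + 0 = 0 + 0 = 0$)
$D{\left(P \right)} = -2 - 5 P$ ($D{\left(P \right)} = 2 - \left(\left(P + 4\right) + P 4\right) = 2 - \left(\left(4 + P\right) + 4 P\right) = 2 - \left(4 + 5 P\right) = -2 - 5 P$)
$r = 51$ ($r = 3 \left(-2 - 15\right) \left(-1\right) = 3 \left(-17\right) \left(-1\right) = \left(-51\right) \left(-1\right) = 51$)
$V{\left(d{\left(0,-4 \right)},-5 \right)} r = 4 \cdot 51 = 204$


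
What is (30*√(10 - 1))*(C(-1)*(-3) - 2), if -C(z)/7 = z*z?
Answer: 1710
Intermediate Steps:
C(z) = -7*z² (C(z) = -7*z*z = -7*z²)
(30*√(10 - 1))*(C(-1)*(-3) - 2) = (30*√(10 - 1))*(-7*(-1)²*(-3) - 2) = (30*√9)*(-7*1*(-3) - 2) = (30*3)*(-7*(-3) - 2) = 90*(21 - 2) = 90*19 = 1710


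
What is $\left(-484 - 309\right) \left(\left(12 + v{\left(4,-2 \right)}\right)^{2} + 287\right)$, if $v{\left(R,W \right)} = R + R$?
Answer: $-544791$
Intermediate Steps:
$v{\left(R,W \right)} = 2 R$
$\left(-484 - 309\right) \left(\left(12 + v{\left(4,-2 \right)}\right)^{2} + 287\right) = \left(-484 - 309\right) \left(\left(12 + 2 \cdot 4\right)^{2} + 287\right) = - 793 \left(\left(12 + 8\right)^{2} + 287\right) = - 793 \left(20^{2} + 287\right) = - 793 \left(400 + 287\right) = \left(-793\right) 687 = -544791$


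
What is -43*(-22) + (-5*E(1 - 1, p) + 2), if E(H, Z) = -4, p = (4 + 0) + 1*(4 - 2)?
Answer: 968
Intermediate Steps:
p = 6 (p = 4 + 1*2 = 4 + 2 = 6)
-43*(-22) + (-5*E(1 - 1, p) + 2) = -43*(-22) + (-5*(-4) + 2) = 946 + (20 + 2) = 946 + 22 = 968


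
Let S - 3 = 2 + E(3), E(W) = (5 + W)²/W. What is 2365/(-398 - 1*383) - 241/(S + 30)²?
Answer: -6294614/2027831 ≈ -3.1041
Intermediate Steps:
E(W) = (5 + W)²/W
S = 79/3 (S = 3 + (2 + (5 + 3)²/3) = 3 + (2 + (⅓)*8²) = 3 + (2 + (⅓)*64) = 3 + (2 + 64/3) = 3 + 70/3 = 79/3 ≈ 26.333)
2365/(-398 - 1*383) - 241/(S + 30)² = 2365/(-398 - 1*383) - 241/(79/3 + 30)² = 2365/(-398 - 383) - 241/((169/3)²) = 2365/(-781) - 241/28561/9 = 2365*(-1/781) - 241*9/28561 = -215/71 - 2169/28561 = -6294614/2027831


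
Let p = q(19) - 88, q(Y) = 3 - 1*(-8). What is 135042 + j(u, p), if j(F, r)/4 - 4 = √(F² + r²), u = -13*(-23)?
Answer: 135058 + 4*√95330 ≈ 1.3629e+5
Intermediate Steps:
q(Y) = 11 (q(Y) = 3 + 8 = 11)
u = 299
p = -77 (p = 11 - 88 = -77)
j(F, r) = 16 + 4*√(F² + r²)
135042 + j(u, p) = 135042 + (16 + 4*√(299² + (-77)²)) = 135042 + (16 + 4*√(89401 + 5929)) = 135042 + (16 + 4*√95330) = 135058 + 4*√95330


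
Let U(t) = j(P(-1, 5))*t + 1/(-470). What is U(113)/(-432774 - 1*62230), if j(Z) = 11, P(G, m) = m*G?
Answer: -584209/232651880 ≈ -0.0025111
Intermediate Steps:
P(G, m) = G*m
U(t) = -1/470 + 11*t (U(t) = 11*t + 1/(-470) = 11*t - 1/470 = -1/470 + 11*t)
U(113)/(-432774 - 1*62230) = (-1/470 + 11*113)/(-432774 - 1*62230) = (-1/470 + 1243)/(-432774 - 62230) = (584209/470)/(-495004) = (584209/470)*(-1/495004) = -584209/232651880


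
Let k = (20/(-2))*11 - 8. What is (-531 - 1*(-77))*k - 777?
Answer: 52795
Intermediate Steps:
k = -118 (k = (20*(-1/2))*11 - 8 = -10*11 - 8 = -110 - 8 = -118)
(-531 - 1*(-77))*k - 777 = (-531 - 1*(-77))*(-118) - 777 = (-531 + 77)*(-118) - 777 = -454*(-118) - 777 = 53572 - 777 = 52795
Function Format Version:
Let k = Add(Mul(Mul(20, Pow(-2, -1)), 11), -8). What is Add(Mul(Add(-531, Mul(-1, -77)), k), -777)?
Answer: 52795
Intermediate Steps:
k = -118 (k = Add(Mul(Mul(20, Rational(-1, 2)), 11), -8) = Add(Mul(-10, 11), -8) = Add(-110, -8) = -118)
Add(Mul(Add(-531, Mul(-1, -77)), k), -777) = Add(Mul(Add(-531, Mul(-1, -77)), -118), -777) = Add(Mul(Add(-531, 77), -118), -777) = Add(Mul(-454, -118), -777) = Add(53572, -777) = 52795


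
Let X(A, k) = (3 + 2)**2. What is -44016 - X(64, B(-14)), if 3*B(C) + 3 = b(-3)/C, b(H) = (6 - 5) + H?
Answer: -44041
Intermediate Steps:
b(H) = 1 + H
B(C) = -1 - 2/(3*C) (B(C) = -1 + ((1 - 3)/C)/3 = -1 + (-2/C)/3 = -1 - 2/(3*C))
X(A, k) = 25 (X(A, k) = 5**2 = 25)
-44016 - X(64, B(-14)) = -44016 - 1*25 = -44016 - 25 = -44041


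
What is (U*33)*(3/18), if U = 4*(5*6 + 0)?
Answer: 660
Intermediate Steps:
U = 120 (U = 4*(30 + 0) = 4*30 = 120)
(U*33)*(3/18) = (120*33)*(3/18) = 3960*(3*(1/18)) = 3960*(1/6) = 660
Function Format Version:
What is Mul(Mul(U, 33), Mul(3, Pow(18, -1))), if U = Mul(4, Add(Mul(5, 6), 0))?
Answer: 660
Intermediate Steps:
U = 120 (U = Mul(4, Add(30, 0)) = Mul(4, 30) = 120)
Mul(Mul(U, 33), Mul(3, Pow(18, -1))) = Mul(Mul(120, 33), Mul(3, Pow(18, -1))) = Mul(3960, Mul(3, Rational(1, 18))) = Mul(3960, Rational(1, 6)) = 660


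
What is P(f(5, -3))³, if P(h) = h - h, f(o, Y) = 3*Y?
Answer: 0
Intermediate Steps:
P(h) = 0
P(f(5, -3))³ = 0³ = 0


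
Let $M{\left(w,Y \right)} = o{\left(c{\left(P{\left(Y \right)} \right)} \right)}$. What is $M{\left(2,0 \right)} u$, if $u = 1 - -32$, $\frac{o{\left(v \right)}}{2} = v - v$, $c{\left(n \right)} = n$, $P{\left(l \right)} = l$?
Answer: $0$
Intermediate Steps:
$o{\left(v \right)} = 0$ ($o{\left(v \right)} = 2 \left(v - v\right) = 2 \cdot 0 = 0$)
$u = 33$ ($u = 1 + 32 = 33$)
$M{\left(w,Y \right)} = 0$
$M{\left(2,0 \right)} u = 0 \cdot 33 = 0$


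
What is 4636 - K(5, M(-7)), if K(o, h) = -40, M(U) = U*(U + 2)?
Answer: 4676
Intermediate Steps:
M(U) = U*(2 + U)
4636 - K(5, M(-7)) = 4636 - 1*(-40) = 4636 + 40 = 4676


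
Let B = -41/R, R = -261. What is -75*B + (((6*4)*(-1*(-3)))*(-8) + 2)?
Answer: -50963/87 ≈ -585.78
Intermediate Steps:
B = 41/261 (B = -41/(-261) = -41*(-1/261) = 41/261 ≈ 0.15709)
-75*B + (((6*4)*(-1*(-3)))*(-8) + 2) = -75*41/261 + (((6*4)*(-1*(-3)))*(-8) + 2) = -1025/87 + ((24*3)*(-8) + 2) = -1025/87 + (72*(-8) + 2) = -1025/87 + (-576 + 2) = -1025/87 - 574 = -50963/87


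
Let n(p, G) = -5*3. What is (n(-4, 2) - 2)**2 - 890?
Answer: -601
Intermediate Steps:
n(p, G) = -15
(n(-4, 2) - 2)**2 - 890 = (-15 - 2)**2 - 890 = (-17)**2 - 890 = 289 - 890 = -601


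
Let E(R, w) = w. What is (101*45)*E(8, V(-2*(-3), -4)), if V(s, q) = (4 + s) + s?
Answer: 72720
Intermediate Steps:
V(s, q) = 4 + 2*s
(101*45)*E(8, V(-2*(-3), -4)) = (101*45)*(4 + 2*(-2*(-3))) = 4545*(4 + 2*6) = 4545*(4 + 12) = 4545*16 = 72720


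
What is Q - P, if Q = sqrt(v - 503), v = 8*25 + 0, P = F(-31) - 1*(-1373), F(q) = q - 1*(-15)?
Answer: -1357 + I*sqrt(303) ≈ -1357.0 + 17.407*I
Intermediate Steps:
F(q) = 15 + q (F(q) = q + 15 = 15 + q)
P = 1357 (P = (15 - 31) - 1*(-1373) = -16 + 1373 = 1357)
v = 200 (v = 200 + 0 = 200)
Q = I*sqrt(303) (Q = sqrt(200 - 503) = sqrt(-303) = I*sqrt(303) ≈ 17.407*I)
Q - P = I*sqrt(303) - 1*1357 = I*sqrt(303) - 1357 = -1357 + I*sqrt(303)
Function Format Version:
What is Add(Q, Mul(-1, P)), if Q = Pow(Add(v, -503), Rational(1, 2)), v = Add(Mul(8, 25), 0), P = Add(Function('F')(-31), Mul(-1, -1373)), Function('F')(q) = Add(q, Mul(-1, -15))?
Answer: Add(-1357, Mul(I, Pow(303, Rational(1, 2)))) ≈ Add(-1357.0, Mul(17.407, I))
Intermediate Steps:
Function('F')(q) = Add(15, q) (Function('F')(q) = Add(q, 15) = Add(15, q))
P = 1357 (P = Add(Add(15, -31), Mul(-1, -1373)) = Add(-16, 1373) = 1357)
v = 200 (v = Add(200, 0) = 200)
Q = Mul(I, Pow(303, Rational(1, 2))) (Q = Pow(Add(200, -503), Rational(1, 2)) = Pow(-303, Rational(1, 2)) = Mul(I, Pow(303, Rational(1, 2))) ≈ Mul(17.407, I))
Add(Q, Mul(-1, P)) = Add(Mul(I, Pow(303, Rational(1, 2))), Mul(-1, 1357)) = Add(Mul(I, Pow(303, Rational(1, 2))), -1357) = Add(-1357, Mul(I, Pow(303, Rational(1, 2))))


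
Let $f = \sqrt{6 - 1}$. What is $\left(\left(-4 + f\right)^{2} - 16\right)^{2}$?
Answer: $345 - 80 \sqrt{5} \approx 166.11$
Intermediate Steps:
$f = \sqrt{5} \approx 2.2361$
$\left(\left(-4 + f\right)^{2} - 16\right)^{2} = \left(\left(-4 + \sqrt{5}\right)^{2} - 16\right)^{2} = \left(-16 + \left(-4 + \sqrt{5}\right)^{2}\right)^{2}$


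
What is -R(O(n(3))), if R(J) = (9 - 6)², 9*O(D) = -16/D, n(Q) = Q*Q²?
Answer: -9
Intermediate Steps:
n(Q) = Q³
O(D) = -16/(9*D) (O(D) = (-16/D)/9 = -16/(9*D))
R(J) = 9 (R(J) = 3² = 9)
-R(O(n(3))) = -1*9 = -9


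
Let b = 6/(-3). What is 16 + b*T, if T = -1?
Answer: 18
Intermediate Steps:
b = -2 (b = 6*(-⅓) = -2)
16 + b*T = 16 - 2*(-1) = 16 + 2 = 18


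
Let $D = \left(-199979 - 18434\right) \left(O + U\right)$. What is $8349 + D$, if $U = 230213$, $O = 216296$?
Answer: $-97523361868$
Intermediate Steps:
$D = -97523370217$ ($D = \left(-199979 - 18434\right) \left(216296 + 230213\right) = \left(-218413\right) 446509 = -97523370217$)
$8349 + D = 8349 - 97523370217 = -97523361868$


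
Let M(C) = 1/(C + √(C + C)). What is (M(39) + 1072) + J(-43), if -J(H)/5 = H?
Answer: 47620/37 - √78/1443 ≈ 1287.0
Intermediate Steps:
J(H) = -5*H
M(C) = 1/(C + √2*√C) (M(C) = 1/(C + √(2*C)) = 1/(C + √2*√C))
(M(39) + 1072) + J(-43) = (1/(39 + √2*√39) + 1072) - 5*(-43) = (1/(39 + √78) + 1072) + 215 = (1072 + 1/(39 + √78)) + 215 = 1287 + 1/(39 + √78)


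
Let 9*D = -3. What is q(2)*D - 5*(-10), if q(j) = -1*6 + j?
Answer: 154/3 ≈ 51.333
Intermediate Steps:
D = -⅓ (D = (⅑)*(-3) = -⅓ ≈ -0.33333)
q(j) = -6 + j
q(2)*D - 5*(-10) = (-6 + 2)*(-⅓) - 5*(-10) = -4*(-⅓) + 50 = 4/3 + 50 = 154/3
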